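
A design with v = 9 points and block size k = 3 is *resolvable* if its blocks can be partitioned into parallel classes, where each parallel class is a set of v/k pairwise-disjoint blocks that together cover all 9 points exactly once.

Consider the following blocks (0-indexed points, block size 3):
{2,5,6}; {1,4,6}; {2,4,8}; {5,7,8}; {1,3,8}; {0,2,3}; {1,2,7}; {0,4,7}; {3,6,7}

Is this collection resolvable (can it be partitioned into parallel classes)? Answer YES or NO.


v = 9, block size k = 3, number of blocks = 9.
For resolvability, blocks must partition into parallel classes of size v/k = 3.
Total blocks must therefore be a multiple of 3: 9 = 3·3 + 0 ⇒ divisible ✓.
Consider block {2,4,8}. The only other block(s) in the collection disjoint from it are {3,6,7} — just 1 block(s). Any parallel class containing {2,4,8} would need 2 other blocks each disjoint from it, so no parallel class of size 3 can contain {2,4,8}.
Since every block must belong to some parallel class in a resolution, the collection cannot be partitioned into parallel classes.
Resolvable? NO.

NO


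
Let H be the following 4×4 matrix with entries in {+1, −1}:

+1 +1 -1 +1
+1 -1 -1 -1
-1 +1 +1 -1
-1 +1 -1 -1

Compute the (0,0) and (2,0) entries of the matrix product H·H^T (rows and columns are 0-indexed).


Row 0 of H: [1, 1, -1, 1].
Row 2 of H: [-1, 1, 1, -1].
(H·H^T)[0][0] = Σ_j H[0][j]·H[0][j] = (1)² + (1)² + (-1)² + (1)² = 1 + 1 + 1 + 1 = 4.
(H·H^T)[2][0] = Σ_j H[2][j]·H[0][j] = (-1)·(1) + (1)·(1) + (1)·(-1) + (-1)·(1) = -1 + 1 + -1 + -1 = -2.
Rows 2 and 0 are not orthogonal (dot product = -2 ≠ 0), so H is not a Hadamard matrix.

(0,0) entry = 4; (2,0) entry = -2.


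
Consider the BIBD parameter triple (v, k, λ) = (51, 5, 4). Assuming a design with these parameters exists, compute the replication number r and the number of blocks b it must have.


Any 2-(v, k, λ) BIBD satisfies two necessary conditions:
  (i)  Each point sits in r blocks, and counting incidences through any fixed point gives r(k − 1) = λ(v − 1), so r = λ(v − 1)/(k − 1).
  (ii) Total incidences bk = vr, so b = vr/k.
Step 1: r = λ(v − 1)/(k − 1) = 4·(51 − 1)/(5 − 1) = 4·50/4 = 200/4 = 50.
Step 2: b = vr/k = 51·50/5 = 2550/5 = 510.
Check integrality: r = 50 ∈ Z ✓, b = 510 ∈ Z ✓.
(These identities are necessary conditions: they determine r and b for any design with these parameters, but do not by themselves prove that one exists.)

r = 50, b = 510.


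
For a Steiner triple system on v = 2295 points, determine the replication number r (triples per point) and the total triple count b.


An STS(v) is a 2-(v, 3, 1) BIBD: block size k = 3, λ = 1.
Replication: r(k − 1) = λ(v − 1) ⇒ r·2 = 2295 − 1 = 2294 ⇒ r = 1147.
Block count: bk = vr ⇒ b·3 = 2295·1147 = 2632365 ⇒ b = 877455.

r = 1147, b = 877455.


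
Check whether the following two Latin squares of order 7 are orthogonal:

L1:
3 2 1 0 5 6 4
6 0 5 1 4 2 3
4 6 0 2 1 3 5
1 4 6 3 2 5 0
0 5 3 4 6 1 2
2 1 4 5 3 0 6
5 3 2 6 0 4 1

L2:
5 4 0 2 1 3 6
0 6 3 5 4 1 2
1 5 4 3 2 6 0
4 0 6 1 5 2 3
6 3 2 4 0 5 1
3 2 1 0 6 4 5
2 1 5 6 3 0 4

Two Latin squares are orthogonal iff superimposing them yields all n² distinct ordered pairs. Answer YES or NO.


Form the n² = 49 superimposed pairs (L1[i][j], L2[i][j]), row by row (rows and columns indexed from 0):
row 0: (3,5) (2,4) (1,0) (0,2) (5,1) (6,3) (4,6)
row 1: (6,0) (0,6) (5,3) (1,5) (4,4) (2,1) (3,2)
row 2: (4,1) (6,5) (0,4) (2,3) (1,2) (3,6) (5,0)
row 3: (1,4) (4,0) (6,6) (3,1) (2,5) (5,2) (0,3)
row 4: (0,6) (5,3) (3,2) (4,4) (6,0) (1,5) (2,1)
row 5: (2,3) (1,2) (4,1) (5,0) (3,6) (0,4) (6,5)
row 6: (5,2) (3,1) (2,5) (6,6) (0,3) (4,0) (1,4)
Orthogonality requires all 49 pairs distinct.
But the pair (0,6) repeats: cell (1,1) has L1 = 0, L2 = 6, and cell (4,0) has L1 = 0, L2 = 6.
A repeated pair means some other pair never occurs (only 28 distinct pairs out of 49), so the squares are not orthogonal.
Conclusion: NO.

NO


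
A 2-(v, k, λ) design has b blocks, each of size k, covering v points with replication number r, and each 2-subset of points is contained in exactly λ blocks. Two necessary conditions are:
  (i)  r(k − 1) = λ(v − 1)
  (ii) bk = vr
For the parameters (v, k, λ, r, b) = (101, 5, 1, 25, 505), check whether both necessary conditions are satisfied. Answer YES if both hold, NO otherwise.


Condition (i): r(k − 1) = 25·4 = 100; λ(v − 1) = 1·100 = 100. Match? YES.
Condition (ii): bk = 505·5 = 2525; vr = 101·25 = 2525. Match? YES.
Both conditions hold? YES.

YES


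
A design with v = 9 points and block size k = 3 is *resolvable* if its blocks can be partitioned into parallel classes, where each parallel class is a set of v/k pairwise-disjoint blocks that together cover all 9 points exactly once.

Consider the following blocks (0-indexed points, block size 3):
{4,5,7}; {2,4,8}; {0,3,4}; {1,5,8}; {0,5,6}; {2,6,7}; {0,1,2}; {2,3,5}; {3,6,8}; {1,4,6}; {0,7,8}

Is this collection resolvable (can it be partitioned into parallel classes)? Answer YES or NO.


v = 9, block size k = 3, number of blocks = 11.
For resolvability, blocks must partition into parallel classes of size v/k = 3.
Total blocks must therefore be a multiple of 3: 11 = 3·3 + 2 ⇒ not divisible ✗.
Resolvable? NO.

NO


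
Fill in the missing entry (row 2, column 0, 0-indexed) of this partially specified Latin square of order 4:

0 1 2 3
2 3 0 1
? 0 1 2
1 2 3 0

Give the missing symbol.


Row 2 contains symbols [0, 1, 2] — missing [3].
Column 0 contains symbols [0, 1, 2] — missing [3].
The missing symbol must appear in both missing sets; intersection = [3].
Therefore the hidden value is 3.

Missing value = 3.


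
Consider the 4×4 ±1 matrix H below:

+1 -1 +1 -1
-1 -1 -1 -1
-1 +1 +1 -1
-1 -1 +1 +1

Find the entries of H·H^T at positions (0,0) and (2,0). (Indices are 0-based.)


Row 0 of H: [1, -1, 1, -1].
Row 2 of H: [-1, 1, 1, -1].
(H·H^T)[0][0] = Σ_j H[0][j]·H[0][j] = (1)² + (-1)² + (1)² + (-1)² = 1 + 1 + 1 + 1 = 4.
(H·H^T)[2][0] = Σ_j H[2][j]·H[0][j] = (-1)·(1) + (1)·(-1) + (1)·(1) + (-1)·(-1) = -1 + -1 + 1 + 1 = 0.
So rows 2 and 0 are orthogonal; the diagonal entry equals n = 4.

(0,0) entry = 4; (2,0) entry = 0.


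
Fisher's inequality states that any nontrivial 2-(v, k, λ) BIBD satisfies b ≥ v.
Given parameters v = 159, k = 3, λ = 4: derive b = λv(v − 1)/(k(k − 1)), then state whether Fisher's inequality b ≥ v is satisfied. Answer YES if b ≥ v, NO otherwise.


r = λ(v − 1)/(k − 1) = 4·158/2 = 316.
b = vr/k = 159·316/3 = 16748.
Fisher's inequality: b ≥ v ⇔ 16748 ≥ 159? YES.

YES


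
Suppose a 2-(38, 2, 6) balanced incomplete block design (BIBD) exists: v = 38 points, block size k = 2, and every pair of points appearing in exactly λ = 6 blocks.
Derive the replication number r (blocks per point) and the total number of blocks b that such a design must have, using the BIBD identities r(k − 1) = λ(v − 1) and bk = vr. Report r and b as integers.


Any 2-(v, k, λ) BIBD satisfies two necessary conditions:
  (i)  Each point sits in r blocks, and counting incidences through any fixed point gives r(k − 1) = λ(v − 1), so r = λ(v − 1)/(k − 1).
  (ii) Total incidences bk = vr, so b = vr/k.
Step 1: r = λ(v − 1)/(k − 1) = 6·(38 − 1)/(2 − 1) = 6·37/1 = 222/1 = 222.
Step 2: b = vr/k = 38·222/2 = 8436/2 = 4218.
Check integrality: r = 222 ∈ Z ✓, b = 4218 ∈ Z ✓.
(These identities are necessary conditions: they determine r and b for any design with these parameters, but do not by themselves prove that one exists.)

r = 222, b = 4218.


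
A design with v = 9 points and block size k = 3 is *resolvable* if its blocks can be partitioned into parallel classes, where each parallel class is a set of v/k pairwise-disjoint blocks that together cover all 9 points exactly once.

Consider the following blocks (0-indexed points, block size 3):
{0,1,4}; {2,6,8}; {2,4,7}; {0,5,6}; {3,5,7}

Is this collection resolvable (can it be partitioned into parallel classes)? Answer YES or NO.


v = 9, block size k = 3, number of blocks = 5.
For resolvability, blocks must partition into parallel classes of size v/k = 3.
Total blocks must therefore be a multiple of 3: 5 = 3·1 + 2 ⇒ not divisible ✗.
Resolvable? NO.

NO


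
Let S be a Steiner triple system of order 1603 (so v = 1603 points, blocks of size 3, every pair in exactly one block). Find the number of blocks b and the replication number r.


An STS(v) is a 2-(v, 3, 1) BIBD: block size k = 3, λ = 1.
Replication: r(k − 1) = λ(v − 1) ⇒ r·2 = 1603 − 1 = 1602 ⇒ r = 801.
Block count: b = v(v − 1)/6 = 1603·1602/6 = 2568006/6 = 428001.
(Check via bk = vr: 428001·3 = 1284003 = 1603·801 = 1284003 ✓.)

r = 801, b = 428001.


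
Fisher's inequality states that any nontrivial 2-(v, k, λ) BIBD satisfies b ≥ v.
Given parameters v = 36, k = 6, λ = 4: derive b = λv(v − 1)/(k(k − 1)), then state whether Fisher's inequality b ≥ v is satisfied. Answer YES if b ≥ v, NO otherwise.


b = λv(v − 1)/(k(k − 1)) = 4·36·35/(6·5) = 5040/30 = 168.
Compare with v = 36: b ≥ v, so Fisher's inequality holds.

YES


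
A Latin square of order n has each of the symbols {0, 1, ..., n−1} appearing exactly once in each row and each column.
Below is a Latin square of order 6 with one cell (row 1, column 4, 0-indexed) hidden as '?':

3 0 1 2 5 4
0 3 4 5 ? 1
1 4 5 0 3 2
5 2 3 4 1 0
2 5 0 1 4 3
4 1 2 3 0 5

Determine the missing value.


Row 1 contains symbols [0, 1, 3, 4, 5] — missing [2].
Column 4 contains symbols [0, 1, 3, 4, 5] — missing [2].
The missing symbol must appear in both missing sets; intersection = [2].
Therefore the hidden value is 2.

Missing value = 2.


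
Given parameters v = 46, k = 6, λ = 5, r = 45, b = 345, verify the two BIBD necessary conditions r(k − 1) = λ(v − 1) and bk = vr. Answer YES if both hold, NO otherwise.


Condition (i): r(k − 1) = 45·5 = 225; λ(v − 1) = 5·45 = 225. Match? YES.
Condition (ii): bk = 345·6 = 2070; vr = 46·45 = 2070. Match? YES.
Both conditions hold? YES.

YES


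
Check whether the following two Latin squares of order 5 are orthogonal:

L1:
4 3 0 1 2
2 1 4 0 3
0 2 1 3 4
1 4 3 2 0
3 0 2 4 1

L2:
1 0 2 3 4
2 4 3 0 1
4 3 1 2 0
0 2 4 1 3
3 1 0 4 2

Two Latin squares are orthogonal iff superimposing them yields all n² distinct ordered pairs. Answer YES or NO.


Form the n² = 25 superimposed pairs (L1[i][j], L2[i][j]), row by row (rows and columns indexed from 0):
row 0: (4,1) (3,0) (0,2) (1,3) (2,4)
row 1: (2,2) (1,4) (4,3) (0,0) (3,1)
row 2: (0,4) (2,3) (1,1) (3,2) (4,0)
row 3: (1,0) (4,2) (3,4) (2,1) (0,3)
row 4: (3,3) (0,1) (2,0) (4,4) (1,2)
Orthogonality requires all 25 pairs distinct.
Check by first coordinate: for each symbol s of L1, list the L2 entries in the n cells where L1 = s; they must all differ.
  L1 = 0: L2 entries (in reading order) 2, 0, 4, 3, 1 — all 5 distinct ✓
  L1 = 1: L2 entries (in reading order) 3, 4, 1, 0, 2 — all 5 distinct ✓
  L1 = 2: L2 entries (in reading order) 4, 2, 3, 1, 0 — all 5 distinct ✓
  L1 = 3: L2 entries (in reading order) 0, 1, 2, 4, 3 — all 5 distinct ✓
  L1 = 4: L2 entries (in reading order) 1, 3, 0, 2, 4 — all 5 distinct ✓
Every symbol of L1 meets every symbol of L2 exactly once, so all 25 pairs are distinct (25 of 25).
Conclusion: YES.

YES


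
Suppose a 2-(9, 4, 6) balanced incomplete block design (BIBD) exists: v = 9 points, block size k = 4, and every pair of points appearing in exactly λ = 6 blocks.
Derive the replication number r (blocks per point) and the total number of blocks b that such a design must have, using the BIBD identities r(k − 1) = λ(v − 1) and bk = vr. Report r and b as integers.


Any 2-(v, k, λ) BIBD satisfies two necessary conditions:
  (i)  Each point sits in r blocks, and counting incidences through any fixed point gives r(k − 1) = λ(v − 1), so r = λ(v − 1)/(k − 1).
  (ii) Total incidences bk = vr, so b = vr/k.
Step 1: r = λ(v − 1)/(k − 1) = 6·(9 − 1)/(4 − 1) = 6·8/3 = 48/3 = 16.
Step 2: b = vr/k = 9·16/4 = 144/4 = 36.
Check integrality: r = 16 ∈ Z ✓, b = 36 ∈ Z ✓.
(These identities are necessary conditions: they determine r and b for any design with these parameters, but do not by themselves prove that one exists.)

r = 16, b = 36.


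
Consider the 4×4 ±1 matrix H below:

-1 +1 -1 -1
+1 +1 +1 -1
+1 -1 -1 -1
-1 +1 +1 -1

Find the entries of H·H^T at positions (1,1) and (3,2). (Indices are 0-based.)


Row 1 of H: [1, 1, 1, -1].
Row 2 of H: [1, -1, -1, -1].
Row 3 of H: [-1, 1, 1, -1].
(H·H^T)[1][1] = Σ_j H[1][j]·H[1][j] = (1)² + (1)² + (1)² + (-1)² = 1 + 1 + 1 + 1 = 4.
(H·H^T)[3][2] = Σ_j H[3][j]·H[2][j] = (-1)·(1) + (1)·(-1) + (1)·(-1) + (-1)·(-1) = -1 + -1 + -1 + 1 = -2.
Rows 3 and 2 are not orthogonal (dot product = -2 ≠ 0), so H is not a Hadamard matrix.

(1,1) entry = 4; (3,2) entry = -2.


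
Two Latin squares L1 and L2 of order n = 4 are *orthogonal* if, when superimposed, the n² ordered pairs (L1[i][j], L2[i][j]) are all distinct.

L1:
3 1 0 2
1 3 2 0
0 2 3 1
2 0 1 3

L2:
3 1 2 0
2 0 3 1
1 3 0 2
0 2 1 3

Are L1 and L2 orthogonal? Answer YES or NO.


Form the n² = 16 superimposed pairs (L1[i][j], L2[i][j]), row by row (rows and columns indexed from 0):
row 0: (3,3) (1,1) (0,2) (2,0)
row 1: (1,2) (3,0) (2,3) (0,1)
row 2: (0,1) (2,3) (3,0) (1,2)
row 3: (2,0) (0,2) (1,1) (3,3)
Orthogonality requires all 16 pairs distinct.
But the pair (0,1) repeats: cell (1,3) has L1 = 0, L2 = 1, and cell (2,0) has L1 = 0, L2 = 1.
A repeated pair means some other pair never occurs (only 8 distinct pairs out of 16), so the squares are not orthogonal.
Conclusion: NO.

NO


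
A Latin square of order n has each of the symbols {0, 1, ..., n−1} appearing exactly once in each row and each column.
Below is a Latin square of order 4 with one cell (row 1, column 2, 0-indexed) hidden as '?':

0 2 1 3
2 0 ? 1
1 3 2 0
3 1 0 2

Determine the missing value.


Row 1 contains symbols [0, 1, 2] — missing [3].
Column 2 contains symbols [0, 1, 2] — missing [3].
The missing symbol must appear in both missing sets; intersection = [3].
Therefore the hidden value is 3.

Missing value = 3.


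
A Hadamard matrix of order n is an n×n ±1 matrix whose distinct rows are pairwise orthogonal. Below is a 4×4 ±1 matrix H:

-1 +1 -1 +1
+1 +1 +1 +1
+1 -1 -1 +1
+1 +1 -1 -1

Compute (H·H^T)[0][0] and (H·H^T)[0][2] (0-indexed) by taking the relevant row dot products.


Row 0 of H: [-1, 1, -1, 1].
Row 2 of H: [1, -1, -1, 1].
(H·H^T)[0][0] = Σ_j H[0][j]·H[0][j] = (-1)² + (1)² + (-1)² + (1)² = 1 + 1 + 1 + 1 = 4.
(H·H^T)[0][2] = Σ_j H[0][j]·H[2][j] = (-1)·(1) + (1)·(-1) + (-1)·(-1) + (1)·(1) = -1 + -1 + 1 + 1 = 0.
So rows 0 and 2 are orthogonal; the diagonal entry equals n = 4.

(0,0) entry = 4; (0,2) entry = 0.


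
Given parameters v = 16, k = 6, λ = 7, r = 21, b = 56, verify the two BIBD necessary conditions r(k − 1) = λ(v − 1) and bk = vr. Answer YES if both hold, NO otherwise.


Condition (i): r(k − 1) = 21·5 = 105; λ(v − 1) = 7·15 = 105. Match? YES.
Condition (ii): bk = 56·6 = 336; vr = 16·21 = 336. Match? YES.
Both conditions hold? YES.

YES


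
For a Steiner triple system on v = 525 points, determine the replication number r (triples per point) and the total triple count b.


An STS(v) is a 2-(v, 3, 1) BIBD: block size k = 3, λ = 1.
Replication: r(k − 1) = λ(v − 1) ⇒ r·2 = 525 − 1 = 524 ⇒ r = 262.
Block count: b = v(v − 1)/6 = 525·524/6 = 275100/6 = 45850.
(Check via bk = vr: 45850·3 = 137550 = 525·262 = 137550 ✓.)

r = 262, b = 45850.


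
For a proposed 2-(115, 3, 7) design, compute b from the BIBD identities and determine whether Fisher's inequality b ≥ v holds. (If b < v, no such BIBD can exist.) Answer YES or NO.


r = λ(v − 1)/(k − 1) = 7·114/2 = 399.
b = vr/k = 115·399/3 = 15295.
Fisher's inequality: b ≥ v ⇔ 15295 ≥ 115? YES.

YES


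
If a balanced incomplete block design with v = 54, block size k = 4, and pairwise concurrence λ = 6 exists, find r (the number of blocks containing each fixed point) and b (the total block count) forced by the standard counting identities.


Any 2-(v, k, λ) BIBD satisfies two necessary conditions:
  (i)  Each point sits in r blocks, and counting incidences through any fixed point gives r(k − 1) = λ(v − 1), so r = λ(v − 1)/(k − 1).
  (ii) Total incidences bk = vr, so b = vr/k.
Step 1: r = λ(v − 1)/(k − 1) = 6·(54 − 1)/(4 − 1) = 6·53/3 = 318/3 = 106.
Step 2: b = vr/k = 54·106/4 = 5724/4 = 1431.
Check integrality: r = 106 ∈ Z ✓, b = 1431 ∈ Z ✓.
(These identities are necessary conditions: they determine r and b for any design with these parameters, but do not by themselves prove that one exists.)

r = 106, b = 1431.


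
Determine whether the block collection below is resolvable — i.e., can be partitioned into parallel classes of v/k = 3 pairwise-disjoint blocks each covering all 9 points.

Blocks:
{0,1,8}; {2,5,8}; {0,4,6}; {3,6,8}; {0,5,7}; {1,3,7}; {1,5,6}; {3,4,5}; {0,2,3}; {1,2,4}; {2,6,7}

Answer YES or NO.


v = 9, block size k = 3, number of blocks = 11.
For resolvability, blocks must partition into parallel classes of size v/k = 3.
Total blocks must therefore be a multiple of 3: 11 = 3·3 + 2 ⇒ not divisible ✗.
Resolvable? NO.

NO


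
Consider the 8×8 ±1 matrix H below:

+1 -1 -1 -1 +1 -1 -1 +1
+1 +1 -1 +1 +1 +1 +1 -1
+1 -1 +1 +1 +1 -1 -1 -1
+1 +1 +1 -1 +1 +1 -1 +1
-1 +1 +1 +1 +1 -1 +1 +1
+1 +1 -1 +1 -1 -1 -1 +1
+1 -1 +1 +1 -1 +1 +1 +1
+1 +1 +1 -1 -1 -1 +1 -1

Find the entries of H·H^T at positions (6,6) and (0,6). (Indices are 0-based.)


Row 0 of H: [1, -1, -1, -1, 1, -1, -1, 1].
Row 6 of H: [1, -1, 1, 1, -1, 1, 1, 1].
(H·H^T)[6][6] = Σ_j H[6][j]·H[6][j] = (1)² + (-1)² + (1)² + (1)² + (-1)² + (1)² + (1)² + (1)² = 1 + 1 + 1 + 1 + 1 + 1 + 1 + 1 = 8.
(H·H^T)[0][6] = Σ_j H[0][j]·H[6][j] = (1)·(1) + (-1)·(-1) + (-1)·(1) + (-1)·(1) + (1)·(-1) + (-1)·(1) + (-1)·(1) + (1)·(1) = 1 + 1 + -1 + -1 + -1 + -1 + -1 + 1 = -2.
Rows 0 and 6 are not orthogonal (dot product = -2 ≠ 0), so H is not a Hadamard matrix.

(6,6) entry = 8; (0,6) entry = -2.


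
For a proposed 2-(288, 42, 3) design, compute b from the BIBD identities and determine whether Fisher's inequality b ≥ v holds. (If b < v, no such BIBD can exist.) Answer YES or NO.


b = λv(v − 1)/(k(k − 1)) = 3·288·287/(42·41) = 247968/1722 = 144.
Compare with v = 288: b < v, so Fisher's inequality fails.

NO


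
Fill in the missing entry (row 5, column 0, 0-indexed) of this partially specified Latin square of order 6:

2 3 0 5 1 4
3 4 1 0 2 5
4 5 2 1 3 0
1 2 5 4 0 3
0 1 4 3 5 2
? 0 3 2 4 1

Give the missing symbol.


Row 5 contains symbols [0, 1, 2, 3, 4] — missing [5].
Column 0 contains symbols [0, 1, 2, 3, 4] — missing [5].
The missing symbol must appear in both missing sets; intersection = [5].
Therefore the hidden value is 5.

Missing value = 5.


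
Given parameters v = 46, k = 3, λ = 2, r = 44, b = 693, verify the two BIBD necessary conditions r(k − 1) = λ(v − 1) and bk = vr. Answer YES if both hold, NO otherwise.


Condition (i): r(k − 1) = 44·2 = 88; λ(v − 1) = 2·45 = 90. Match? NO.
Condition (ii): bk = 693·3 = 2079; vr = 46·44 = 2024. Match? NO.
Both conditions hold? NO.

NO


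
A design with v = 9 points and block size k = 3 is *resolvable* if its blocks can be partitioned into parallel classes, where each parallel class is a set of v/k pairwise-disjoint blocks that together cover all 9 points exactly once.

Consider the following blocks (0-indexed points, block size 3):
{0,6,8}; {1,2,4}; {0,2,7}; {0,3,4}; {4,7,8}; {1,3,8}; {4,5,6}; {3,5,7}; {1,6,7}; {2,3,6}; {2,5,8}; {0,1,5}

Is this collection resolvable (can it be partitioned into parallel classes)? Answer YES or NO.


v = 9, block size k = 3, number of blocks = 12.
For resolvability, blocks must partition into parallel classes of size v/k = 3.
Total blocks must therefore be a multiple of 3: 12 = 3·4 + 0 ⇒ divisible ✓.
Greedy packing gives 4 candidate class(es). Each should be a full parallel class (size 3, covers all 9 points).
  Class 1 (3 blocks): {0,6,8}; {1,2,4}; {3,5,7}. Points covered: [0, 1, 2, 3, 4, 5, 6, 7, 8].
  Class 2 (3 blocks): {0,2,7}; {1,3,8}; {4,5,6}. Points covered: [0, 1, 2, 3, 4, 5, 6, 7, 8].
  Class 3 (3 blocks): {0,3,4}; {1,6,7}; {2,5,8}. Points covered: [0, 1, 2, 3, 4, 5, 6, 7, 8].
  Class 4 (3 blocks): {4,7,8}; {2,3,6}; {0,1,5}. Points covered: [0, 1, 2, 3, 4, 5, 6, 7, 8].
All classes full (size 3)? YES. All classes cover every point? YES.
Resolvable? YES.

YES


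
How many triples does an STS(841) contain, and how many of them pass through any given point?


An STS(v) is a 2-(v, 3, 1) BIBD: block size k = 3, λ = 1.
Replication: r(k − 1) = λ(v − 1) ⇒ r·2 = 841 − 1 = 840 ⇒ r = 420.
Block count: b = v(v − 1)/6 = 841·840/6 = 706440/6 = 117740.
(Check via bk = vr: 117740·3 = 353220 = 841·420 = 353220 ✓.)

r = 420, b = 117740.


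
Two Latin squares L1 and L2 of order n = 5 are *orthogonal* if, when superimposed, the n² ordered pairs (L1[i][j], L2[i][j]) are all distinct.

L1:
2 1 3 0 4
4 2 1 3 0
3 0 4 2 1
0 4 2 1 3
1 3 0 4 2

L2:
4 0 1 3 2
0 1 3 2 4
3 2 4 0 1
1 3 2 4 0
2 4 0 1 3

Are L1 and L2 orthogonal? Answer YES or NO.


Form the n² = 25 superimposed pairs (L1[i][j], L2[i][j]), row by row (rows and columns indexed from 0):
row 0: (2,4) (1,0) (3,1) (0,3) (4,2)
row 1: (4,0) (2,1) (1,3) (3,2) (0,4)
row 2: (3,3) (0,2) (4,4) (2,0) (1,1)
row 3: (0,1) (4,3) (2,2) (1,4) (3,0)
row 4: (1,2) (3,4) (0,0) (4,1) (2,3)
Orthogonality requires all 25 pairs distinct.
Check by first coordinate: for each symbol s of L1, list the L2 entries in the n cells where L1 = s; they must all differ.
  L1 = 0: L2 entries (in reading order) 3, 4, 2, 1, 0 — all 5 distinct ✓
  L1 = 1: L2 entries (in reading order) 0, 3, 1, 4, 2 — all 5 distinct ✓
  L1 = 2: L2 entries (in reading order) 4, 1, 0, 2, 3 — all 5 distinct ✓
  L1 = 3: L2 entries (in reading order) 1, 2, 3, 0, 4 — all 5 distinct ✓
  L1 = 4: L2 entries (in reading order) 2, 0, 4, 3, 1 — all 5 distinct ✓
Every symbol of L1 meets every symbol of L2 exactly once, so all 25 pairs are distinct (25 of 25).
Conclusion: YES.

YES


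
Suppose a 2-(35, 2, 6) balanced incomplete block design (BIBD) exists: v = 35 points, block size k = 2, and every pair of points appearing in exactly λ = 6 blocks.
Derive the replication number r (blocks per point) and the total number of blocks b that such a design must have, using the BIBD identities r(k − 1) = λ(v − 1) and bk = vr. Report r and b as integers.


Any 2-(v, k, λ) BIBD satisfies two necessary conditions:
  (i)  Each point sits in r blocks, and counting incidences through any fixed point gives r(k − 1) = λ(v − 1), so r = λ(v − 1)/(k − 1).
  (ii) Total incidences bk = vr, so b = vr/k.
Step 1: r = λ(v − 1)/(k − 1) = 6·(35 − 1)/(2 − 1) = 6·34/1 = 204/1 = 204.
Step 2: b = vr/k = 35·204/2 = 7140/2 = 3570.
Check integrality: r = 204 ∈ Z ✓, b = 3570 ∈ Z ✓.
(These identities are necessary conditions: they determine r and b for any design with these parameters, but do not by themselves prove that one exists.)

r = 204, b = 3570.


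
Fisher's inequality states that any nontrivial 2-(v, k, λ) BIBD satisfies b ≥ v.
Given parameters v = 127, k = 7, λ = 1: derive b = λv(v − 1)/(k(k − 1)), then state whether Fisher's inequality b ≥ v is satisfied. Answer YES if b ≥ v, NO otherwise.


b = λv(v − 1)/(k(k − 1)) = 1·127·126/(7·6) = 16002/42 = 381.
Compare with v = 127: b ≥ v, so Fisher's inequality holds.

YES


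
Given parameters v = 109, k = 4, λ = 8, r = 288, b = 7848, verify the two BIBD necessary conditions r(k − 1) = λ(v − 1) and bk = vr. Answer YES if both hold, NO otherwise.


Condition (i): r(k − 1) = 288·3 = 864; λ(v − 1) = 8·108 = 864. Match? YES.
Condition (ii): bk = 7848·4 = 31392; vr = 109·288 = 31392. Match? YES.
Both conditions hold? YES.

YES


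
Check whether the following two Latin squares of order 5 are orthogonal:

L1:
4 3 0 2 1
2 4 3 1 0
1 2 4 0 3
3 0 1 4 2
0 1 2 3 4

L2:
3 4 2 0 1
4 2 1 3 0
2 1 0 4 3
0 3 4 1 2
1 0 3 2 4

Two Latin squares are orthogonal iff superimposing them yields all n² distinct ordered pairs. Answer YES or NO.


Form the n² = 25 superimposed pairs (L1[i][j], L2[i][j]), row by row (rows and columns indexed from 0):
row 0: (4,3) (3,4) (0,2) (2,0) (1,1)
row 1: (2,4) (4,2) (3,1) (1,3) (0,0)
row 2: (1,2) (2,1) (4,0) (0,4) (3,3)
row 3: (3,0) (0,3) (1,4) (4,1) (2,2)
row 4: (0,1) (1,0) (2,3) (3,2) (4,4)
Orthogonality requires all 25 pairs distinct.
Check by first coordinate: for each symbol s of L1, list the L2 entries in the n cells where L1 = s; they must all differ.
  L1 = 0: L2 entries (in reading order) 2, 0, 4, 3, 1 — all 5 distinct ✓
  L1 = 1: L2 entries (in reading order) 1, 3, 2, 4, 0 — all 5 distinct ✓
  L1 = 2: L2 entries (in reading order) 0, 4, 1, 2, 3 — all 5 distinct ✓
  L1 = 3: L2 entries (in reading order) 4, 1, 3, 0, 2 — all 5 distinct ✓
  L1 = 4: L2 entries (in reading order) 3, 2, 0, 1, 4 — all 5 distinct ✓
Every symbol of L1 meets every symbol of L2 exactly once, so all 25 pairs are distinct (25 of 25).
Conclusion: YES.

YES


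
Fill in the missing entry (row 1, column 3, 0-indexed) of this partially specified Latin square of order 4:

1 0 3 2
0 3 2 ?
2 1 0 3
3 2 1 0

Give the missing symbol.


Row 1 contains symbols [0, 2, 3] — missing [1].
Column 3 contains symbols [0, 2, 3] — missing [1].
The missing symbol must appear in both missing sets; intersection = [1].
Therefore the hidden value is 1.

Missing value = 1.


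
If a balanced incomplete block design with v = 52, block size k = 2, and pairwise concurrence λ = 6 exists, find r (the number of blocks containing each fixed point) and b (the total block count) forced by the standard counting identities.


Any 2-(v, k, λ) BIBD satisfies two necessary conditions:
  (i)  Each point sits in r blocks, and counting incidences through any fixed point gives r(k − 1) = λ(v − 1), so r = λ(v − 1)/(k − 1).
  (ii) Total incidences bk = vr, so b = vr/k.
Step 1: r = λ(v − 1)/(k − 1) = 6·(52 − 1)/(2 − 1) = 6·51/1 = 306/1 = 306.
Step 2: b = vr/k = 52·306/2 = 15912/2 = 7956.
Check integrality: r = 306 ∈ Z ✓, b = 7956 ∈ Z ✓.
(These identities are necessary conditions: they determine r and b for any design with these parameters, but do not by themselves prove that one exists.)

r = 306, b = 7956.


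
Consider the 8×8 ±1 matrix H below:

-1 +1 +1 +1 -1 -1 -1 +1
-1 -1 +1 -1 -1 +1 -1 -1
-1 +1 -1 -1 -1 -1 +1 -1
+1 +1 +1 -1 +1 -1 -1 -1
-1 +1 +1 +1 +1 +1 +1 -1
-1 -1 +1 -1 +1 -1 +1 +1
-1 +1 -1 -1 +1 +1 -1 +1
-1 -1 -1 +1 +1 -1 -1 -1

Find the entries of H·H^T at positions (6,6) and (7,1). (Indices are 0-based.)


Row 1 of H: [-1, -1, 1, -1, -1, 1, -1, -1].
Row 6 of H: [-1, 1, -1, -1, 1, 1, -1, 1].
Row 7 of H: [-1, -1, -1, 1, 1, -1, -1, -1].
(H·H^T)[6][6] = Σ_j H[6][j]·H[6][j] = (-1)² + (1)² + (-1)² + (-1)² + (1)² + (1)² + (-1)² + (1)² = 1 + 1 + 1 + 1 + 1 + 1 + 1 + 1 = 8.
(H·H^T)[7][1] = Σ_j H[7][j]·H[1][j] = (-1)·(-1) + (-1)·(-1) + (-1)·(1) + (1)·(-1) + (1)·(-1) + (-1)·(1) + (-1)·(-1) + (-1)·(-1) = 1 + 1 + -1 + -1 + -1 + -1 + 1 + 1 = 0.
So rows 7 and 1 are orthogonal; the diagonal entry equals n = 8.

(6,6) entry = 8; (7,1) entry = 0.


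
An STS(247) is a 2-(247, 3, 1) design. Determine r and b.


An STS(v) is a 2-(v, 3, 1) BIBD: block size k = 3, λ = 1.
Replication: r(k − 1) = λ(v − 1) ⇒ r·2 = 247 − 1 = 246 ⇒ r = 123.
Block count: bk = vr ⇒ b·3 = 247·123 = 30381 ⇒ b = 10127.
(Check via b = v(v − 1)/6 = 247·246/6 = 60762/6 = 10127.)

r = 123, b = 10127.


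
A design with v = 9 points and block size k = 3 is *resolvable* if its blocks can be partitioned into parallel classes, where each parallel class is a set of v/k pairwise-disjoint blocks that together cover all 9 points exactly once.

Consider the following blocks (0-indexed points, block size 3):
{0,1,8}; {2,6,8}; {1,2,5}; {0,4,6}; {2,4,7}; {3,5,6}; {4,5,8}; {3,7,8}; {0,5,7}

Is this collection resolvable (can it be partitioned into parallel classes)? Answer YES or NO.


v = 9, block size k = 3, number of blocks = 9.
For resolvability, blocks must partition into parallel classes of size v/k = 3.
Total blocks must therefore be a multiple of 3: 9 = 3·3 + 0 ⇒ divisible ✓.
Consider block {2,6,8}. The only other block(s) in the collection disjoint from it are {0,5,7} — just 1 block(s). Any parallel class containing {2,6,8} would need 2 other blocks each disjoint from it, so no parallel class of size 3 can contain {2,6,8}.
Since every block must belong to some parallel class in a resolution, the collection cannot be partitioned into parallel classes.
Resolvable? NO.

NO


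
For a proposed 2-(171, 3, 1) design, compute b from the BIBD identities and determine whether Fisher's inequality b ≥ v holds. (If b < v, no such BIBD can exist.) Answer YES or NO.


r = λ(v − 1)/(k − 1) = 1·170/2 = 85.
b = vr/k = 171·85/3 = 4845.
Fisher's inequality: b ≥ v ⇔ 4845 ≥ 171? YES.

YES


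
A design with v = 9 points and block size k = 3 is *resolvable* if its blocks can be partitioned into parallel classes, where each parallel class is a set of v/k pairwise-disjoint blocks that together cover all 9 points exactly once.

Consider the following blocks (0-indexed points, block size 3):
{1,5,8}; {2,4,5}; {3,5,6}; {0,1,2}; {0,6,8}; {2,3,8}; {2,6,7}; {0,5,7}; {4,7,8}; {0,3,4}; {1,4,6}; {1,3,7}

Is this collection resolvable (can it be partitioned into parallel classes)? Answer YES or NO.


v = 9, block size k = 3, number of blocks = 12.
For resolvability, blocks must partition into parallel classes of size v/k = 3.
Total blocks must therefore be a multiple of 3: 12 = 3·4 + 0 ⇒ divisible ✓.
Greedy packing gives 4 candidate class(es). Each should be a full parallel class (size 3, covers all 9 points).
  Class 1 (3 blocks): {1,5,8}; {2,6,7}; {0,3,4}. Points covered: [0, 1, 2, 3, 4, 5, 6, 7, 8].
  Class 2 (3 blocks): {2,4,5}; {0,6,8}; {1,3,7}. Points covered: [0, 1, 2, 3, 4, 5, 6, 7, 8].
  Class 3 (3 blocks): {3,5,6}; {0,1,2}; {4,7,8}. Points covered: [0, 1, 2, 3, 4, 5, 6, 7, 8].
  Class 4 (3 blocks): {2,3,8}; {0,5,7}; {1,4,6}. Points covered: [0, 1, 2, 3, 4, 5, 6, 7, 8].
All classes full (size 3)? YES. All classes cover every point? YES.
Resolvable? YES.

YES


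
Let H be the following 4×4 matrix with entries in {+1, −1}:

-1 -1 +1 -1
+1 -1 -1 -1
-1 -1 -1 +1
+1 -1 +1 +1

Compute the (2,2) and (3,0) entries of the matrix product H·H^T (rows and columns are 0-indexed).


Row 0 of H: [-1, -1, 1, -1].
Row 2 of H: [-1, -1, -1, 1].
Row 3 of H: [1, -1, 1, 1].
(H·H^T)[2][2] = Σ_j H[2][j]·H[2][j] = (-1)² + (-1)² + (-1)² + (1)² = 1 + 1 + 1 + 1 = 4.
(H·H^T)[3][0] = Σ_j H[3][j]·H[0][j] = (1)·(-1) + (-1)·(-1) + (1)·(1) + (1)·(-1) = -1 + 1 + 1 + -1 = 0.
So rows 3 and 0 are orthogonal; the diagonal entry equals n = 4.

(2,2) entry = 4; (3,0) entry = 0.


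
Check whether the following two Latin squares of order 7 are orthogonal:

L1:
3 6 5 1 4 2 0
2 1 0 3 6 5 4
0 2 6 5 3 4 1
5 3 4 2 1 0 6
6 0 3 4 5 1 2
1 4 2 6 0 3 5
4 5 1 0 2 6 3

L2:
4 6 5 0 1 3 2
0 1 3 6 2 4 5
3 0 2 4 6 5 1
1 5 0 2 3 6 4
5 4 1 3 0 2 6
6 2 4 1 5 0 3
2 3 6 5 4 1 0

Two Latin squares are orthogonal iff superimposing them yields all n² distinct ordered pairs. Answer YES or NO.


Form the n² = 49 superimposed pairs (L1[i][j], L2[i][j]), row by row (rows and columns indexed from 0):
row 0: (3,4) (6,6) (5,5) (1,0) (4,1) (2,3) (0,2)
row 1: (2,0) (1,1) (0,3) (3,6) (6,2) (5,4) (4,5)
row 2: (0,3) (2,0) (6,2) (5,4) (3,6) (4,5) (1,1)
row 3: (5,1) (3,5) (4,0) (2,2) (1,3) (0,6) (6,4)
row 4: (6,5) (0,4) (3,1) (4,3) (5,0) (1,2) (2,6)
row 5: (1,6) (4,2) (2,4) (6,1) (0,5) (3,0) (5,3)
row 6: (4,2) (5,3) (1,6) (0,5) (2,4) (6,1) (3,0)
Orthogonality requires all 49 pairs distinct.
But the pair (0,3) repeats: cell (1,2) has L1 = 0, L2 = 3, and cell (2,0) has L1 = 0, L2 = 3.
A repeated pair means some other pair never occurs (only 35 distinct pairs out of 49), so the squares are not orthogonal.
Conclusion: NO.

NO


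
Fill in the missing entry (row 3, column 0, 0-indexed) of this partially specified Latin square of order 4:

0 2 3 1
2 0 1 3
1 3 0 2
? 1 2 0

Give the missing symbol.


Row 3 contains symbols [0, 1, 2] — missing [3].
Column 0 contains symbols [0, 1, 2] — missing [3].
The missing symbol must appear in both missing sets; intersection = [3].
Therefore the hidden value is 3.

Missing value = 3.


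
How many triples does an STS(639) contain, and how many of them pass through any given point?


An STS(v) is a 2-(v, 3, 1) BIBD: block size k = 3, λ = 1.
Replication: r(k − 1) = λ(v − 1) ⇒ r·2 = 639 − 1 = 638 ⇒ r = 319.
Block count: b = v(v − 1)/6 = 639·638/6 = 407682/6 = 67947.
(Check via bk = vr: 67947·3 = 203841 = 639·319 = 203841 ✓.)

r = 319, b = 67947.


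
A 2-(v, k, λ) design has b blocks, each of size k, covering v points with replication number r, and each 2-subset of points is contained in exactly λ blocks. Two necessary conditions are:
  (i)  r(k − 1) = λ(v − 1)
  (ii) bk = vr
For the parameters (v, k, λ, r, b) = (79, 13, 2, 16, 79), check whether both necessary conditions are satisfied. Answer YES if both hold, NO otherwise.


Condition (i): r(k − 1) = 16·12 = 192; λ(v − 1) = 2·78 = 156. Match? NO.
Condition (ii): bk = 79·13 = 1027; vr = 79·16 = 1264. Match? NO.
Both conditions hold? NO.

NO


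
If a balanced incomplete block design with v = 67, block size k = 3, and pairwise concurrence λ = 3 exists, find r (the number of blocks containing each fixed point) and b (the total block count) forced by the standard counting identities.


Any 2-(v, k, λ) BIBD satisfies two necessary conditions:
  (i)  Each point sits in r blocks, and counting incidences through any fixed point gives r(k − 1) = λ(v − 1), so r = λ(v − 1)/(k − 1).
  (ii) Total incidences bk = vr, so b = vr/k.
Step 1: r = λ(v − 1)/(k − 1) = 3·(67 − 1)/(3 − 1) = 3·66/2 = 198/2 = 99.
Step 2: b = vr/k = 67·99/3 = 6633/3 = 2211.
Check integrality: r = 99 ∈ Z ✓, b = 2211 ∈ Z ✓.
(These identities are necessary conditions: they determine r and b for any design with these parameters, but do not by themselves prove that one exists.)

r = 99, b = 2211.


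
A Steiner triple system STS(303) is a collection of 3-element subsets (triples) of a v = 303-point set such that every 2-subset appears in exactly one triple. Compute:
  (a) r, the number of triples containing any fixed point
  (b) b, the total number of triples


An STS(v) is a 2-(v, 3, 1) BIBD: block size k = 3, λ = 1.
Replication: r(k − 1) = λ(v − 1) ⇒ r·2 = 303 − 1 = 302 ⇒ r = 151.
Block count: b = v(v − 1)/6 = 303·302/6 = 91506/6 = 15251.
(Check via bk = vr: 15251·3 = 45753 = 303·151 = 45753 ✓.)

r = 151, b = 15251.


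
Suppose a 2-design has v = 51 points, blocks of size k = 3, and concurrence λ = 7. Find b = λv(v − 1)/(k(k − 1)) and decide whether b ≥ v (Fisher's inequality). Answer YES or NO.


r = λ(v − 1)/(k − 1) = 7·50/2 = 175.
b = vr/k = 51·175/3 = 2975.
Fisher's inequality: b ≥ v ⇔ 2975 ≥ 51? YES.

YES


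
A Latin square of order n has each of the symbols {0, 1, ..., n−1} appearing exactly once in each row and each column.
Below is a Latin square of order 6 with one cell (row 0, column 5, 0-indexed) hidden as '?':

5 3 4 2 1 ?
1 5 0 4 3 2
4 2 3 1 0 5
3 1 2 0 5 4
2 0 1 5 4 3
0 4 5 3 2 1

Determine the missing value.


Row 0 contains symbols [1, 2, 3, 4, 5] — missing [0].
Column 5 contains symbols [1, 2, 3, 4, 5] — missing [0].
The missing symbol must appear in both missing sets; intersection = [0].
Therefore the hidden value is 0.

Missing value = 0.


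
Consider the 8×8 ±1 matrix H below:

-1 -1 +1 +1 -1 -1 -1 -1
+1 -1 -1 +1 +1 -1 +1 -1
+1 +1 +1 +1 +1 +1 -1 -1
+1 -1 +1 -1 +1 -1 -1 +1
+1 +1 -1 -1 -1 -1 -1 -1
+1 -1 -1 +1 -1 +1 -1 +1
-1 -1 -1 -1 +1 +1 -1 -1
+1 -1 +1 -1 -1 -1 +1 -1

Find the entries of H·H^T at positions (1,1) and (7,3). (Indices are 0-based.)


Row 1 of H: [1, -1, -1, 1, 1, -1, 1, -1].
Row 3 of H: [1, -1, 1, -1, 1, -1, -1, 1].
Row 7 of H: [1, -1, 1, -1, -1, -1, 1, -1].
(H·H^T)[1][1] = Σ_j H[1][j]·H[1][j] = (1)² + (-1)² + (-1)² + (1)² + (1)² + (-1)² + (1)² + (-1)² = 1 + 1 + 1 + 1 + 1 + 1 + 1 + 1 = 8.
(H·H^T)[7][3] = Σ_j H[7][j]·H[3][j] = (1)·(1) + (-1)·(-1) + (1)·(1) + (-1)·(-1) + (-1)·(1) + (-1)·(-1) + (1)·(-1) + (-1)·(1) = 1 + 1 + 1 + 1 + -1 + 1 + -1 + -1 = 2.
Rows 7 and 3 are not orthogonal (dot product = 2 ≠ 0), so H is not a Hadamard matrix.

(1,1) entry = 8; (7,3) entry = 2.


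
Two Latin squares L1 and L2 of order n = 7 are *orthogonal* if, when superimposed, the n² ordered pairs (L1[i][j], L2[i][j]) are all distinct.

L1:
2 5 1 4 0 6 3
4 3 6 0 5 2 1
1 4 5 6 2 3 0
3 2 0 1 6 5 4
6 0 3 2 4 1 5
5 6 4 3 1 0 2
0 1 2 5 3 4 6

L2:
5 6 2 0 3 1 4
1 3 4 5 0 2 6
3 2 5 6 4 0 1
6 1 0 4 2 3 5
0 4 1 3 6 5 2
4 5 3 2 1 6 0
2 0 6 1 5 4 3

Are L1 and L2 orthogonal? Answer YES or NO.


Form the n² = 49 superimposed pairs (L1[i][j], L2[i][j]), row by row (rows and columns indexed from 0):
row 0: (2,5) (5,6) (1,2) (4,0) (0,3) (6,1) (3,4)
row 1: (4,1) (3,3) (6,4) (0,5) (5,0) (2,2) (1,6)
row 2: (1,3) (4,2) (5,5) (6,6) (2,4) (3,0) (0,1)
row 3: (3,6) (2,1) (0,0) (1,4) (6,2) (5,3) (4,5)
row 4: (6,0) (0,4) (3,1) (2,3) (4,6) (1,5) (5,2)
row 5: (5,4) (6,5) (4,3) (3,2) (1,1) (0,6) (2,0)
row 6: (0,2) (1,0) (2,6) (5,1) (3,5) (4,4) (6,3)
Orthogonality requires all 49 pairs distinct.
Check by first coordinate: for each symbol s of L1, list the L2 entries in the n cells where L1 = s; they must all differ.
  L1 = 0: L2 entries (in reading order) 3, 5, 1, 0, 4, 6, 2 — all 7 distinct ✓
  L1 = 1: L2 entries (in reading order) 2, 6, 3, 4, 5, 1, 0 — all 7 distinct ✓
  L1 = 2: L2 entries (in reading order) 5, 2, 4, 1, 3, 0, 6 — all 7 distinct ✓
  L1 = 3: L2 entries (in reading order) 4, 3, 0, 6, 1, 2, 5 — all 7 distinct ✓
  L1 = 4: L2 entries (in reading order) 0, 1, 2, 5, 6, 3, 4 — all 7 distinct ✓
  L1 = 5: L2 entries (in reading order) 6, 0, 5, 3, 2, 4, 1 — all 7 distinct ✓
  L1 = 6: L2 entries (in reading order) 1, 4, 6, 2, 0, 5, 3 — all 7 distinct ✓
Every symbol of L1 meets every symbol of L2 exactly once, so all 49 pairs are distinct (49 of 49).
Conclusion: YES.

YES


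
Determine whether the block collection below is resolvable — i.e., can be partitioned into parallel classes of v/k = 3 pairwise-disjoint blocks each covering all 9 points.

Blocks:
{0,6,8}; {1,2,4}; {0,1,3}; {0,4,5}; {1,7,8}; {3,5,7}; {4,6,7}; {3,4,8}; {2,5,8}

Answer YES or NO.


v = 9, block size k = 3, number of blocks = 9.
For resolvability, blocks must partition into parallel classes of size v/k = 3.
Total blocks must therefore be a multiple of 3: 9 = 3·3 + 0 ⇒ divisible ✓.
Consider block {0,4,5}. The only other block(s) in the collection disjoint from it are {1,7,8} — just 1 block(s). Any parallel class containing {0,4,5} would need 2 other blocks each disjoint from it, so no parallel class of size 3 can contain {0,4,5}.
Since every block must belong to some parallel class in a resolution, the collection cannot be partitioned into parallel classes.
Resolvable? NO.

NO


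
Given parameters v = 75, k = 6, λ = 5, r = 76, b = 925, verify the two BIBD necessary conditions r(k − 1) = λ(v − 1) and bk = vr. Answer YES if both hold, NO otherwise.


Condition (i): r(k − 1) = 76·5 = 380; λ(v − 1) = 5·74 = 370. Match? NO.
Condition (ii): bk = 925·6 = 5550; vr = 75·76 = 5700. Match? NO.
Both conditions hold? NO.

NO


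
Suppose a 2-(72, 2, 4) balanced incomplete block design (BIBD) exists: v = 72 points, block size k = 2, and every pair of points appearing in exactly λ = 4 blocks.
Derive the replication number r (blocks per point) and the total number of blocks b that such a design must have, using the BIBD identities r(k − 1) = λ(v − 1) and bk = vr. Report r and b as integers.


Any 2-(v, k, λ) BIBD satisfies two necessary conditions:
  (i)  Each point sits in r blocks, and counting incidences through any fixed point gives r(k − 1) = λ(v − 1), so r = λ(v − 1)/(k − 1).
  (ii) Total incidences bk = vr, so b = vr/k.
Step 1: r = λ(v − 1)/(k − 1) = 4·(72 − 1)/(2 − 1) = 4·71/1 = 284/1 = 284.
Step 2: b = vr/k = 72·284/2 = 20448/2 = 10224.
Check integrality: r = 284 ∈ Z ✓, b = 10224 ∈ Z ✓.
(These identities are necessary conditions: they determine r and b for any design with these parameters, but do not by themselves prove that one exists.)

r = 284, b = 10224.
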